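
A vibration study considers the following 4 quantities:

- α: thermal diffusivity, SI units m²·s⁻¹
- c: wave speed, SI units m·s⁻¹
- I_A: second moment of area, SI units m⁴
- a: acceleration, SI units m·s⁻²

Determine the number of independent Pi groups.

There are 4 variables and 2 base dimensions (L, T).
The dimension matrix has rank 2.
Independent dimensionless groups: 4 − 2 = 2.

2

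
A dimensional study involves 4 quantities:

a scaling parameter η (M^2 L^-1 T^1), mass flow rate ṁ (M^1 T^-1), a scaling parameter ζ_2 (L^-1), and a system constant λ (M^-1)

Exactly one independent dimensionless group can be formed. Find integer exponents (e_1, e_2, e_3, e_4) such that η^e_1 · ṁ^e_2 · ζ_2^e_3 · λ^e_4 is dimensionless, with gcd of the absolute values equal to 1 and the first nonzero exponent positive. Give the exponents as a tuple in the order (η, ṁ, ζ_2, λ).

M: e_1·(2) + e_2·(1) + e_3·(0) + e_4·(-1) = 0
L: e_1·(-1) + e_2·(0) + e_3·(-1) + e_4·(0) = 0
T: e_1·(1) + e_2·(-1) + e_3·(0) + e_4·(0) = 0
Solving this homogeneous linear system for the smallest-integer solution (first nonzero entry positive) gives (1, 1, -1, 3).

(1, 1, -1, 3)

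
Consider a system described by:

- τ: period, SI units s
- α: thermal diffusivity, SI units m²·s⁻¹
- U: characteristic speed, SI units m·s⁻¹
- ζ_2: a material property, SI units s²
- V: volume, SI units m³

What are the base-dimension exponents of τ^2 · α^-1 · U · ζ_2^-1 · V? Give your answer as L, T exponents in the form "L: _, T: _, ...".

Collect each base-dimension exponent across the product:
  L: 2·(0) − (2) + (1) − (0) + (3) = 2
  T: 2·(1) − (-1) + (-1) − (2) + (0) = 0
So the dimensions are [L²].

L: 2, T: 0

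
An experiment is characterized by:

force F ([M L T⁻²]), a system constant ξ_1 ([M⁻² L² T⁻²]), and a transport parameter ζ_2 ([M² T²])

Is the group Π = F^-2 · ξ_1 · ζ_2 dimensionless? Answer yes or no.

Sum the exponent of each base dimension across the product:
  M: −2·[F]_M + [ξ_1]_M + [ζ_2]_M = −2·(1) + (-2) + (2) = -2
  L: −2·[F]_L + [ξ_1]_L + [ζ_2]_L = −2·(1) + (2) + (0) = 0
  T: −2·[F]_T + [ξ_1]_T + [ζ_2]_T = −2·(-2) + (-2) + (2) = 4
Net dimensions [M⁻² T⁴] ≠ [1] — not dimensionless.

no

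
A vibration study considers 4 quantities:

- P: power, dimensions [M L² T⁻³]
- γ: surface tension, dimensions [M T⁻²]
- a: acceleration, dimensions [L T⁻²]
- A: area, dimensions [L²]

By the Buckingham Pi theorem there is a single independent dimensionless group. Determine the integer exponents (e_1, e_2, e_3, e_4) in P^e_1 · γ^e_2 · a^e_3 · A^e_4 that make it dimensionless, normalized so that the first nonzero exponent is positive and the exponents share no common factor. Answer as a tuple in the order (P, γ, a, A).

(4, -4, -2, -3)

M: e_1·(1) + e_2·(1) + e_3·(0) + e_4·(0) = 0
L: e_1·(2) + e_2·(0) + e_3·(1) + e_4·(2) = 0
T: e_1·(-3) + e_2·(-2) + e_3·(-2) + e_4·(0) = 0
Solving this homogeneous linear system for the smallest-integer solution (first nonzero entry positive) gives (4, -4, -2, -3).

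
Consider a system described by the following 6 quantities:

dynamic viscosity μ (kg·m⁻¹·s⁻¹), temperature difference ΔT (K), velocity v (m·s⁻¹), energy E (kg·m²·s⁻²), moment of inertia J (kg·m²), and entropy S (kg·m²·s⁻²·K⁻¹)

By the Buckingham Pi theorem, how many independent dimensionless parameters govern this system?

2

There are 6 variables and 4 base dimensions (M, L, T, Θ).
The dimension matrix has rank 4.
Independent dimensionless groups: 6 − 4 = 2.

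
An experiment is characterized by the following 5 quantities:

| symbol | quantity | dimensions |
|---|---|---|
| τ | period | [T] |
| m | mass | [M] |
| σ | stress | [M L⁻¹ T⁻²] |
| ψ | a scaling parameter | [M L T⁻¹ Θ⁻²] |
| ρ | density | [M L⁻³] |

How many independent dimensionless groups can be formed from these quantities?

1

There are 5 variables and 4 base dimensions (M, L, T, Θ).
The dimension matrix has rank 4.
Independent dimensionless groups: 5 − 4 = 1.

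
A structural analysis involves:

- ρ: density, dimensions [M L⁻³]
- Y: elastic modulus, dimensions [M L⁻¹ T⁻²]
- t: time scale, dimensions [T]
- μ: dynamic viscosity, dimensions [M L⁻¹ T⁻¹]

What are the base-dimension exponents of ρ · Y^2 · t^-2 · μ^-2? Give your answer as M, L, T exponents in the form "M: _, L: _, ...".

M: 1, L: -3, T: -4

Collect each base-dimension exponent across the product:
  M: (1) + 2·(1) − 2·(0) − 2·(1) = 1
  L: (-3) + 2·(-1) − 2·(0) − 2·(-1) = -3
  T: (0) + 2·(-2) − 2·(1) − 2·(-1) = -4
So the dimensions are [M L⁻³ T⁻⁴].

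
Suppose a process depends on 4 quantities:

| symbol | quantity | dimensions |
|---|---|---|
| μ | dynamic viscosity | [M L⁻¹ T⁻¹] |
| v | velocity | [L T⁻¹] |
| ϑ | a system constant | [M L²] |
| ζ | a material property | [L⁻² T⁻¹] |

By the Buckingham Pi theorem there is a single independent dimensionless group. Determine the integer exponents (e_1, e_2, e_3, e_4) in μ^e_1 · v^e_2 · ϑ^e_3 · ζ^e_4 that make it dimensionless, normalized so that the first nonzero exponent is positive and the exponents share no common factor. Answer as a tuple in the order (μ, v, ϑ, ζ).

M: e_1·(1) + e_2·(0) + e_3·(1) + e_4·(0) = 0
L: e_1·(-1) + e_2·(1) + e_3·(2) + e_4·(-2) = 0
T: e_1·(-1) + e_2·(-1) + e_3·(0) + e_4·(-1) = 0
Solving this homogeneous linear system for the smallest-integer solution (first nonzero entry positive) gives (3, 1, -3, -4).

(3, 1, -3, -4)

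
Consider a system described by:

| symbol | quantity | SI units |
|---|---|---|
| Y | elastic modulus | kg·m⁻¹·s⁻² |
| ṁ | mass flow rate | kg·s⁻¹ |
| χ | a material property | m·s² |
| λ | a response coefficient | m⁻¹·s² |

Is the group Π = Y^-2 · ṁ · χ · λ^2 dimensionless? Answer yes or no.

Sum the exponent of each base dimension across the product:
  M: −2·[Y]_M + [ṁ]_M + [χ]_M + 2·[λ]_M = −2·(1) + (1) + (0) + 2·(0) = -1
  L: −2·[Y]_L + [ṁ]_L + [χ]_L + 2·[λ]_L = −2·(-1) + (0) + (1) + 2·(-1) = 1
  T: −2·[Y]_T + [ṁ]_T + [χ]_T + 2·[λ]_T = −2·(-2) + (-1) + (2) + 2·(2) = 9
Net dimensions [M⁻¹ L T⁹] ≠ [1] — not dimensionless.

no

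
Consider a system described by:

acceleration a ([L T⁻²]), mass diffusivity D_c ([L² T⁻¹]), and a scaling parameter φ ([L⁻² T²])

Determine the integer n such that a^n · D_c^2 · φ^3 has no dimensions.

2

Balance the L exponent: (1)·n from a, plus 2·(2) + 3·(-2) = -2 from the rest, must sum to zero.
n − 2 = 0, so n = 2.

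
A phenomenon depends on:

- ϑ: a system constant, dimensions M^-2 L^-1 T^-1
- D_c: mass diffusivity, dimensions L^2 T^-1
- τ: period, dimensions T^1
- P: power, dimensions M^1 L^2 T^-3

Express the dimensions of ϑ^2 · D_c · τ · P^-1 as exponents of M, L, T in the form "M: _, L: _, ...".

M: -5, L: -2, T: 1

Collect each base-dimension exponent across the product:
  M: 2·(-2) + (0) + (0) − (1) = -5
  L: 2·(-1) + (2) + (0) − (2) = -2
  T: 2·(-1) + (-1) + (1) − (-3) = 1
So the dimensions are [M⁻⁵ L⁻² T].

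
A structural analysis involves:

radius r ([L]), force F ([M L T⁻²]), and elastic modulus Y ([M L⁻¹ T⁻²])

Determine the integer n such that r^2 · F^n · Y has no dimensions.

Balance the M exponent: (1)·n from F, plus 2·(0) + (1) = 1 from the rest, must sum to zero.
n + 1 = 0, so n = -1.

-1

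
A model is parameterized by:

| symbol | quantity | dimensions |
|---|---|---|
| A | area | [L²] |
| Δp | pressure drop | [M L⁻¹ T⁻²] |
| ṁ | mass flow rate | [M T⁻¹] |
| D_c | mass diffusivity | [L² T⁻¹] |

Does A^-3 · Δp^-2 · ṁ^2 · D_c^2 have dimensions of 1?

yes

Sum the exponent of each base dimension across the product:
  M: −3·[A]_M − 2·[Δp]_M + 2·[ṁ]_M + 2·[D_c]_M = −3·(0) − 2·(1) + 2·(1) + 2·(0) = 0
  L: −3·[A]_L − 2·[Δp]_L + 2·[ṁ]_L + 2·[D_c]_L = −3·(2) − 2·(-1) + 2·(0) + 2·(2) = 0
  T: −3·[A]_T − 2·[Δp]_T + 2·[ṁ]_T + 2·[D_c]_T = −3·(0) − 2·(-2) + 2·(-1) + 2·(-1) = 0
All base exponents vanish — dimensionless.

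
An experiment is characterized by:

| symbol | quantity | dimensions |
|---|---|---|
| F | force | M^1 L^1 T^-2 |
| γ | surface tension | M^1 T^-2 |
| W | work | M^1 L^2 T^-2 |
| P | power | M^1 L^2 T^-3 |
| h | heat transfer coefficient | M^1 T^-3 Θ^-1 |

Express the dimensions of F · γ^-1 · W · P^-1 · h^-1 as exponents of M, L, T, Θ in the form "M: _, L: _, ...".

M: -1, L: 1, T: 4, Θ: 1

Collect each base-dimension exponent across the product:
  M: (1) − (1) + (1) − (1) − (1) = -1
  L: (1) − (0) + (2) − (2) − (0) = 1
  T: (-2) − (-2) + (-2) − (-3) − (-3) = 4
  Θ: (0) − (0) + (0) − (0) − (-1) = 1
So the dimensions are [M⁻¹ L T⁴ Θ].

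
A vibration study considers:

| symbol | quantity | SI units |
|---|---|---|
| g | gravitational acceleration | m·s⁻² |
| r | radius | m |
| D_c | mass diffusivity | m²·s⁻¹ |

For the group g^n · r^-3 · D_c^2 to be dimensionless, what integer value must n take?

Balance the L exponent: (1)·n from g, plus −3·(1) + 2·(2) = 1 from the rest, must sum to zero.
n + 1 = 0, so n = -1.

-1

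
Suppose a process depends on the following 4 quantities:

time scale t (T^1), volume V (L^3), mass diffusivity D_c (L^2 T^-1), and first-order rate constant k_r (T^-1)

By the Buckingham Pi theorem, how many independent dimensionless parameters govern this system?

There are 4 variables and 2 base dimensions (L, T).
The dimension matrix has rank 2.
Independent dimensionless groups: 4 − 2 = 2.

2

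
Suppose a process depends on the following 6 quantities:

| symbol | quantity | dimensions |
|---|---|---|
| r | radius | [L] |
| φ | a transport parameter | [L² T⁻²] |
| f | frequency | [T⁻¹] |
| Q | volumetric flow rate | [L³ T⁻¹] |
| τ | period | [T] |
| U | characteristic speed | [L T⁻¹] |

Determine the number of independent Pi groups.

4

There are 6 variables and 2 base dimensions (L, T).
The dimension matrix has rank 2.
Independent dimensionless groups: 6 − 2 = 4.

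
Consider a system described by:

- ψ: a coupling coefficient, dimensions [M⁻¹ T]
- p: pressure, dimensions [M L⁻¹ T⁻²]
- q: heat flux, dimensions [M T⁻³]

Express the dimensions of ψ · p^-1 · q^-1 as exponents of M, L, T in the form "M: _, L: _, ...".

M: -3, L: 1, T: 6

Collect each base-dimension exponent across the product:
  M: (-1) − (1) − (1) = -3
  L: (0) − (-1) − (0) = 1
  T: (1) − (-2) − (-3) = 6
So the dimensions are [M⁻³ L T⁶].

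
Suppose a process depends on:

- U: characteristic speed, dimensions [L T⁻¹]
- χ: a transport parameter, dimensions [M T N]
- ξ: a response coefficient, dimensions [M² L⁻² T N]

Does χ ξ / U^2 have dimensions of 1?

Sum the exponent of each base dimension across the product:
  M: −2·[U]_M + [χ]_M + [ξ]_M = −2·(0) + (1) + (2) = 3
  L: −2·[U]_L + [χ]_L + [ξ]_L = −2·(1) + (0) + (-2) = -4
  T: −2·[U]_T + [χ]_T + [ξ]_T = −2·(-1) + (1) + (1) = 4
  N: −2·[U]_N + [χ]_N + [ξ]_N = −2·(0) + (1) + (1) = 2
Net dimensions [M³ L⁻⁴ T⁴ N²] ≠ [1] — not dimensionless.

no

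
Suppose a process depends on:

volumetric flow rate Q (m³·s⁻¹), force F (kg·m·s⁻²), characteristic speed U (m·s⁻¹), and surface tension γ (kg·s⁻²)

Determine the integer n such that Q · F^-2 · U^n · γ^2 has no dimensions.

-1

Balance the L exponent: (1)·n from U, plus (3) − 2·(1) + 2·(0) = 1 from the rest, must sum to zero.
n + 1 = 0, so n = -1.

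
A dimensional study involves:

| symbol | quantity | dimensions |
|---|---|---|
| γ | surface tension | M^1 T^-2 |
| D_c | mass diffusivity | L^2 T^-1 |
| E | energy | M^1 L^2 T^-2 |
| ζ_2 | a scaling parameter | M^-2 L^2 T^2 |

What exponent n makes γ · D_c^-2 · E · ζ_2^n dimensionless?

Balance the M exponent: (-2)·n from ζ_2, plus (1) − 2·(0) + (1) = 2 from the rest, must sum to zero.
-2n + 2 = 0, so n = 1.

1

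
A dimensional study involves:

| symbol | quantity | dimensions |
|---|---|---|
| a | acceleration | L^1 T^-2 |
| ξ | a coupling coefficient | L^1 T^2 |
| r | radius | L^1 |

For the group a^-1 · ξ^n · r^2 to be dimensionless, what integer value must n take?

-1

Balance the L exponent: (1)·n from ξ, plus −(1) + 2·(1) = 1 from the rest, must sum to zero.
n + 1 = 0, so n = -1.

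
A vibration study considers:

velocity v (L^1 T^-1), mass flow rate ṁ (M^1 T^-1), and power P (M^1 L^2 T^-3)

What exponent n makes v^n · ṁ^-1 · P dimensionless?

-2

Balance the L exponent: (1)·n from v, plus −(0) + (2) = 2 from the rest, must sum to zero.
n + 2 = 0, so n = -2.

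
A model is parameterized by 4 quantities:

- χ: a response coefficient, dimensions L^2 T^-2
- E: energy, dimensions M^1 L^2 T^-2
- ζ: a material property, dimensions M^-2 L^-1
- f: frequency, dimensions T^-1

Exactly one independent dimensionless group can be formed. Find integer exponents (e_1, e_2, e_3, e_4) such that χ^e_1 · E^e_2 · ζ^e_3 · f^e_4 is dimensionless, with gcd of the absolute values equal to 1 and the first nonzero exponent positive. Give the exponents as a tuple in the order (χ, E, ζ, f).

(3, -4, -2, 2)

M: e_1·(0) + e_2·(1) + e_3·(-2) + e_4·(0) = 0
L: e_1·(2) + e_2·(2) + e_3·(-1) + e_4·(0) = 0
T: e_1·(-2) + e_2·(-2) + e_3·(0) + e_4·(-1) = 0
Solving this homogeneous linear system for the smallest-integer solution (first nonzero entry positive) gives (3, -4, -2, 2).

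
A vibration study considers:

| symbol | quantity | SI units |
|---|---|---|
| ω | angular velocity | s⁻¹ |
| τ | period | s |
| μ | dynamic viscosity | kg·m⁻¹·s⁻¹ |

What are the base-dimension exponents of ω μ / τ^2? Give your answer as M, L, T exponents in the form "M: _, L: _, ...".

Collect each base-dimension exponent across the product:
  M: (0) − 2·(0) + (1) = 1
  L: (0) − 2·(0) + (-1) = -1
  T: (-1) − 2·(1) + (-1) = -4
So the dimensions are [M L⁻¹ T⁻⁴].

M: 1, L: -1, T: -4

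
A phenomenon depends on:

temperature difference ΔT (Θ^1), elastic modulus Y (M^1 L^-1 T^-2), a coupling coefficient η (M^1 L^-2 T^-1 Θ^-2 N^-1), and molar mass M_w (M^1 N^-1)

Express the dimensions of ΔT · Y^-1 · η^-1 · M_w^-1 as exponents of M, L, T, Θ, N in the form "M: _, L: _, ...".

M: -3, L: 3, T: 3, Θ: 3, N: 2

Collect each base-dimension exponent across the product:
  M: (0) − (1) − (1) − (1) = -3
  L: (0) − (-1) − (-2) − (0) = 3
  T: (0) − (-2) − (-1) − (0) = 3
  Θ: (1) − (0) − (-2) − (0) = 3
  N: (0) − (0) − (-1) − (-1) = 2
So the dimensions are [M⁻³ L³ T³ Θ³ N²].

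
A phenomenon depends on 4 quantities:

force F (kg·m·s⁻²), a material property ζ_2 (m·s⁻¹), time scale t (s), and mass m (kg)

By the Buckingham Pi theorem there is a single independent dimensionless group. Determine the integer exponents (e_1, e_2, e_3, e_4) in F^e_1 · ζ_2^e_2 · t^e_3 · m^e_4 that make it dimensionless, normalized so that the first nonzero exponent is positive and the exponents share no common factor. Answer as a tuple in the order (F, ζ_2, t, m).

M: e_1·(1) + e_2·(0) + e_3·(0) + e_4·(1) = 0
L: e_1·(1) + e_2·(1) + e_3·(0) + e_4·(0) = 0
T: e_1·(-2) + e_2·(-1) + e_3·(1) + e_4·(0) = 0
Solving this homogeneous linear system for the smallest-integer solution (first nonzero entry positive) gives (1, -1, 1, -1).

(1, -1, 1, -1)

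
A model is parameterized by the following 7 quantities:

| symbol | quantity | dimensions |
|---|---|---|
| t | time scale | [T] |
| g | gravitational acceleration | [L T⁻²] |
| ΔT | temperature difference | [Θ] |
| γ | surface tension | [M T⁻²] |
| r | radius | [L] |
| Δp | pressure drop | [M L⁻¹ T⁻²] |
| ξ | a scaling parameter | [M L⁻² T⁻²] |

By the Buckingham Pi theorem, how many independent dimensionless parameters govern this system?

There are 7 variables and 4 base dimensions (M, L, T, Θ).
The dimension matrix has rank 4.
Independent dimensionless groups: 7 − 4 = 3.

3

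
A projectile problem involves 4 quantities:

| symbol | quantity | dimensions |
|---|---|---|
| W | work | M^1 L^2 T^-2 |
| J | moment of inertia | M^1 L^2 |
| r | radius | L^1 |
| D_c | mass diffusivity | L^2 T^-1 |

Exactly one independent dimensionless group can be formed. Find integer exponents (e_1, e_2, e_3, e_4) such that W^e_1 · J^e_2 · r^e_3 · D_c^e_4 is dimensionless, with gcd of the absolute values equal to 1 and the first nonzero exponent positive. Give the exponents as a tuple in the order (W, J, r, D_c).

M: e_1·(1) + e_2·(1) + e_3·(0) + e_4·(0) = 0
L: e_1·(2) + e_2·(2) + e_3·(1) + e_4·(2) = 0
T: e_1·(-2) + e_2·(0) + e_3·(0) + e_4·(-1) = 0
Solving this homogeneous linear system for the smallest-integer solution (first nonzero entry positive) gives (1, -1, 4, -2).

(1, -1, 4, -2)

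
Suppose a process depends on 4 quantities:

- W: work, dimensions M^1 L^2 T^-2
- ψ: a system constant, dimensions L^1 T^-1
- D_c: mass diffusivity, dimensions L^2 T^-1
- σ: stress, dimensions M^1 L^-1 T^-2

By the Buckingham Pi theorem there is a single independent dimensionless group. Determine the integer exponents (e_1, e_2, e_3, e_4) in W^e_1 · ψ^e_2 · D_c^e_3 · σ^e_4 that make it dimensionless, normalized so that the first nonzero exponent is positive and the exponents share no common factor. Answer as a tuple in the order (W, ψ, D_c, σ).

M: e_1·(1) + e_2·(0) + e_3·(0) + e_4·(1) = 0
L: e_1·(2) + e_2·(1) + e_3·(2) + e_4·(-1) = 0
T: e_1·(-2) + e_2·(-1) + e_3·(-1) + e_4·(-2) = 0
Solving this homogeneous linear system for the smallest-integer solution (first nonzero entry positive) gives (1, 3, -3, -1).

(1, 3, -3, -1)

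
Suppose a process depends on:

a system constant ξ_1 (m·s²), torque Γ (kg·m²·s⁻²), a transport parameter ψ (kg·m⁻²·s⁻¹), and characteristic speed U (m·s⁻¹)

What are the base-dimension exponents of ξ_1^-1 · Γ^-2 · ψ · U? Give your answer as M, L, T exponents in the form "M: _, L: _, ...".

M: -1, L: -6, T: 0

Collect each base-dimension exponent across the product:
  M: −(0) − 2·(1) + (1) + (0) = -1
  L: −(1) − 2·(2) + (-2) + (1) = -6
  T: −(2) − 2·(-2) + (-1) + (-1) = 0
So the dimensions are [M⁻¹ L⁻⁶].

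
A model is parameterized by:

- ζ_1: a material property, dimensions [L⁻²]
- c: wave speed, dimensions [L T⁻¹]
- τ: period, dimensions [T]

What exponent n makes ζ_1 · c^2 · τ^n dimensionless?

Balance the T exponent: (1)·n from τ, plus (0) + 2·(-1) = -2 from the rest, must sum to zero.
n − 2 = 0, so n = 2.

2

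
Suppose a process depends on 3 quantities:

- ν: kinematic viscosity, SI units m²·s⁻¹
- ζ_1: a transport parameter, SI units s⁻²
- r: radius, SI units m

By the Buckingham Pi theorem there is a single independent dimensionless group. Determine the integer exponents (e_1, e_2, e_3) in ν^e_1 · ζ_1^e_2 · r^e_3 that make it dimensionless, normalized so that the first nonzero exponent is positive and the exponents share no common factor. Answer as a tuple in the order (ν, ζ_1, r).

(2, -1, -4)

L: e_1·(2) + e_2·(0) + e_3·(1) = 0
T: e_1·(-1) + e_2·(-2) + e_3·(0) = 0
Solving this homogeneous linear system for the smallest-integer solution (first nonzero entry positive) gives (2, -1, -4).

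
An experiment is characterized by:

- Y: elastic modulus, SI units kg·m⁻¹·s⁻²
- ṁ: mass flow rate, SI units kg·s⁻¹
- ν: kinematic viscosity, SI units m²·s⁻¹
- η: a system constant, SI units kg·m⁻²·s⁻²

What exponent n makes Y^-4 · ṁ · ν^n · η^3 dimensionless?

1

Balance the L exponent: (2)·n from ν, plus −4·(-1) + (0) + 3·(-2) = -2 from the rest, must sum to zero.
2n − 2 = 0, so n = 1.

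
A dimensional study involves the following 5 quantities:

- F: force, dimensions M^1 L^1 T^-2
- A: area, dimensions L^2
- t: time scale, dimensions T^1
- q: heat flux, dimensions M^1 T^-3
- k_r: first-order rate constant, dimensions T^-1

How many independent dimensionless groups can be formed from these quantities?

2

There are 5 variables and 3 base dimensions (M, L, T).
The dimension matrix has rank 3.
Independent dimensionless groups: 5 − 3 = 2.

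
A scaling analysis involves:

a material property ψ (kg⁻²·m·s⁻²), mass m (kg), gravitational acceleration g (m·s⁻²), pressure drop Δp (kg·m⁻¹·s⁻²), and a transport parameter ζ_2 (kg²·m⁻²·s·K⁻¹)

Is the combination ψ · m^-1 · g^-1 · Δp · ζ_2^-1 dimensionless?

no

Sum the exponent of each base dimension across the product:
  M: [ψ]_M − [m]_M − [g]_M + [Δp]_M − [ζ_2]_M = (-2) − (1) − (0) + (1) − (2) = -4
  L: [ψ]_L − [m]_L − [g]_L + [Δp]_L − [ζ_2]_L = (1) − (0) − (1) + (-1) − (-2) = 1
  T: [ψ]_T − [m]_T − [g]_T + [Δp]_T − [ζ_2]_T = (-2) − (0) − (-2) + (-2) − (1) = -3
  Θ: [ψ]_Θ − [m]_Θ − [g]_Θ + [Δp]_Θ − [ζ_2]_Θ = (0) − (0) − (0) + (0) − (-1) = 1
Net dimensions [M⁻⁴ L T⁻³ Θ] ≠ [1] — not dimensionless.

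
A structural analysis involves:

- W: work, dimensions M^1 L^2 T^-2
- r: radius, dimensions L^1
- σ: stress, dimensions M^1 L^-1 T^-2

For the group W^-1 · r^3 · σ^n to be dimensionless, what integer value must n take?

Balance the M exponent: (1)·n from σ, plus −(1) + 3·(0) = -1 from the rest, must sum to zero.
n − 1 = 0, so n = 1.

1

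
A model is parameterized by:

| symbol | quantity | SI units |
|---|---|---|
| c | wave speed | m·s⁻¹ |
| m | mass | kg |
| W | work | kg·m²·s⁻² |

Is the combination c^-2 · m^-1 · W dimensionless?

Sum the exponent of each base dimension across the product:
  M: −2·[c]_M − [m]_M + [W]_M = −2·(0) − (1) + (1) = 0
  L: −2·[c]_L − [m]_L + [W]_L = −2·(1) − (0) + (2) = 0
  T: −2·[c]_T − [m]_T + [W]_T = −2·(-1) − (0) + (-2) = 0
  Θ: −2·[c]_Θ − [m]_Θ + [W]_Θ = −2·(0) − (0) + (0) = 0
All base exponents vanish — dimensionless.

yes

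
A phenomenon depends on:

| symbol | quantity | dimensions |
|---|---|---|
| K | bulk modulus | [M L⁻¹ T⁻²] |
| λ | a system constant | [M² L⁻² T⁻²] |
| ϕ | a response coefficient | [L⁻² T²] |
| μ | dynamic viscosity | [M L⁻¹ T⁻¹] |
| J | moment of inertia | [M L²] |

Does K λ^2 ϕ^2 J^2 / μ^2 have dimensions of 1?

no

Sum the exponent of each base dimension across the product:
  M: [K]_M + 2·[λ]_M + 2·[ϕ]_M − 2·[μ]_M + 2·[J]_M = (1) + 2·(2) + 2·(0) − 2·(1) + 2·(1) = 5
  L: [K]_L + 2·[λ]_L + 2·[ϕ]_L − 2·[μ]_L + 2·[J]_L = (-1) + 2·(-2) + 2·(-2) − 2·(-1) + 2·(2) = -3
  T: [K]_T + 2·[λ]_T + 2·[ϕ]_T − 2·[μ]_T + 2·[J]_T = (-2) + 2·(-2) + 2·(2) − 2·(-1) + 2·(0) = 0
Net dimensions [M⁵ L⁻³] ≠ [1] — not dimensionless.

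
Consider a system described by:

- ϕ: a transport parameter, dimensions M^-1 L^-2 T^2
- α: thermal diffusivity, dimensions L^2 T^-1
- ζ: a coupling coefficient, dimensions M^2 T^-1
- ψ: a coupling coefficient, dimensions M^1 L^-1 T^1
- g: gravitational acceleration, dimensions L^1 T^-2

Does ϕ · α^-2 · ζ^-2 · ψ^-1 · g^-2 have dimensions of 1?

Sum the exponent of each base dimension across the product:
  M: [ϕ]_M − 2·[α]_M − 2·[ζ]_M − [ψ]_M − 2·[g]_M = (-1) − 2·(0) − 2·(2) − (1) − 2·(0) = -6
  L: [ϕ]_L − 2·[α]_L − 2·[ζ]_L − [ψ]_L − 2·[g]_L = (-2) − 2·(2) − 2·(0) − (-1) − 2·(1) = -7
  T: [ϕ]_T − 2·[α]_T − 2·[ζ]_T − [ψ]_T − 2·[g]_T = (2) − 2·(-1) − 2·(-1) − (1) − 2·(-2) = 9
Net dimensions [M⁻⁶ L⁻⁷ T⁹] ≠ [1] — not dimensionless.

no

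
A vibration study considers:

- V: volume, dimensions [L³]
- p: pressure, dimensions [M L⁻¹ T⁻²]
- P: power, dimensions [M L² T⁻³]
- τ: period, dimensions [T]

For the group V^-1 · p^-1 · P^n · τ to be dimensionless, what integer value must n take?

Balance the M exponent: (1)·n from P, plus −(0) − (1) + (0) = -1 from the rest, must sum to zero.
n − 1 = 0, so n = 1.

1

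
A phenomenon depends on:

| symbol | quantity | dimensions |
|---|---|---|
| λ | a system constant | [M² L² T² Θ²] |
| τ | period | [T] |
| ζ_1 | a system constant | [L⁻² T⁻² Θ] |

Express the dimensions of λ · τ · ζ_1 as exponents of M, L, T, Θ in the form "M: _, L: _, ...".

M: 2, L: 0, T: 1, Θ: 3

Collect each base-dimension exponent across the product:
  M: (2) + (0) + (0) = 2
  L: (2) + (0) + (-2) = 0
  T: (2) + (1) + (-2) = 1
  Θ: (2) + (0) + (1) = 3
So the dimensions are [M² T Θ³].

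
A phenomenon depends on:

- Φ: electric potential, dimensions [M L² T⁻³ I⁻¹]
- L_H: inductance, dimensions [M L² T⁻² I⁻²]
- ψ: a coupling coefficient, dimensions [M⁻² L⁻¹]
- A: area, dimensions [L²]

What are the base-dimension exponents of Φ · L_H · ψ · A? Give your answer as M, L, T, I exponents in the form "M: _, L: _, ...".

Collect each base-dimension exponent across the product:
  M: (1) + (1) + (-2) + (0) = 0
  L: (2) + (2) + (-1) + (2) = 5
  T: (-3) + (-2) + (0) + (0) = -5
  I: (-1) + (-2) + (0) + (0) = -3
So the dimensions are [L⁵ T⁻⁵ I⁻³].

M: 0, L: 5, T: -5, I: -3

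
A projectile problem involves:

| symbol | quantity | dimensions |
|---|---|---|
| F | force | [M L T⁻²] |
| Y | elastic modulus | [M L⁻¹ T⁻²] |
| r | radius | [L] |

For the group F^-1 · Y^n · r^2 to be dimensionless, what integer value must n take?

Balance the M exponent: (1)·n from Y, plus −(1) + 2·(0) = -1 from the rest, must sum to zero.
n − 1 = 0, so n = 1.

1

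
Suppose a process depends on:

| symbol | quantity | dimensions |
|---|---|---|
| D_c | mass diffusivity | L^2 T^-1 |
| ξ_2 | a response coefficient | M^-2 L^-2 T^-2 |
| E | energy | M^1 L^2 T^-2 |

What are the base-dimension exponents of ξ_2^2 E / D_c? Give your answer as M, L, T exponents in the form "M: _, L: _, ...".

M: -3, L: -4, T: -5

Collect each base-dimension exponent across the product:
  M: −(0) + 2·(-2) + (1) = -3
  L: −(2) + 2·(-2) + (2) = -4
  T: −(-1) + 2·(-2) + (-2) = -5
So the dimensions are [M⁻³ L⁻⁴ T⁻⁵].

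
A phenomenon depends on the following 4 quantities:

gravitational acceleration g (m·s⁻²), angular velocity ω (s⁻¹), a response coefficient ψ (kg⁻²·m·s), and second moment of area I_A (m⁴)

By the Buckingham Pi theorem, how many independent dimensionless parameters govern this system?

There are 4 variables and 3 base dimensions (M, L, T).
The dimension matrix has rank 3.
Independent dimensionless groups: 4 − 3 = 1.

1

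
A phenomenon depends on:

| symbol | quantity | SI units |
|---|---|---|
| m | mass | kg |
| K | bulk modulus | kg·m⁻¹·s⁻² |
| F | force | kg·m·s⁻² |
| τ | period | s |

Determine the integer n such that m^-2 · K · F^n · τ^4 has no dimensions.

1

Balance the M exponent: (1)·n from F, plus −2·(1) + (1) + 4·(0) = -1 from the rest, must sum to zero.
n − 1 = 0, so n = 1.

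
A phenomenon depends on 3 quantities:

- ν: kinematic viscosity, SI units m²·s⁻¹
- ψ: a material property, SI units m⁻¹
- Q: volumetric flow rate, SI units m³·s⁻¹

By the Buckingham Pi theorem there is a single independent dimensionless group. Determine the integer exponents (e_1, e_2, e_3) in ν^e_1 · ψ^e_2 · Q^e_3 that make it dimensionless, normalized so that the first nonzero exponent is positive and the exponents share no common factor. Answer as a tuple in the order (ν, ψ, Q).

L: e_1·(2) + e_2·(-1) + e_3·(3) = 0
T: e_1·(-1) + e_2·(0) + e_3·(-1) = 0
Solving this homogeneous linear system for the smallest-integer solution (first nonzero entry positive) gives (1, -1, -1).

(1, -1, -1)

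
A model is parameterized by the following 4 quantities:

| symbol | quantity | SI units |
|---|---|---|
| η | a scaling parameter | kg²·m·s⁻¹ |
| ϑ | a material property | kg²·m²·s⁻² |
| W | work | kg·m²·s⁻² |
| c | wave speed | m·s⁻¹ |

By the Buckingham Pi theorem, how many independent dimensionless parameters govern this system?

There are 4 variables and 3 base dimensions (M, L, T).
The dimension matrix has rank 2 (less than 3: the dimension vectors are linearly dependent).
Independent dimensionless groups: 4 − 2 = 2.

2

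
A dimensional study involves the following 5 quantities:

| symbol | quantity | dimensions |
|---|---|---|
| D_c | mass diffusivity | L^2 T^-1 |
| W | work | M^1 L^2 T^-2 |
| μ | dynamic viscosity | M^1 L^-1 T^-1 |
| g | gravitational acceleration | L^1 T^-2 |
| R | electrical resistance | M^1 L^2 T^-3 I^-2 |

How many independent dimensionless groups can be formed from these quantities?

There are 5 variables and 4 base dimensions (M, L, T, I).
The dimension matrix has rank 4.
Independent dimensionless groups: 5 − 4 = 1.

1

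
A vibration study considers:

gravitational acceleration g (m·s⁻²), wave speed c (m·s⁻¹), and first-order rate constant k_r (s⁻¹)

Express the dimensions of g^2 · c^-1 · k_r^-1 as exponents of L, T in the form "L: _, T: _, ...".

Collect each base-dimension exponent across the product:
  L: 2·(1) − (1) − (0) = 1
  T: 2·(-2) − (-1) − (-1) = -2
So the dimensions are [L T⁻²].

L: 1, T: -2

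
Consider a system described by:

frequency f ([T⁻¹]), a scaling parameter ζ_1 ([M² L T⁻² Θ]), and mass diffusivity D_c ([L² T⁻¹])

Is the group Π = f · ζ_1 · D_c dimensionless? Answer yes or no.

no

Sum the exponent of each base dimension across the product:
  M: [f]_M + [ζ_1]_M + [D_c]_M = (0) + (2) + (0) = 2
  L: [f]_L + [ζ_1]_L + [D_c]_L = (0) + (1) + (2) = 3
  T: [f]_T + [ζ_1]_T + [D_c]_T = (-1) + (-2) + (-1) = -4
  Θ: [f]_Θ + [ζ_1]_Θ + [D_c]_Θ = (0) + (1) + (0) = 1
Net dimensions [M² L³ T⁻⁴ Θ] ≠ [1] — not dimensionless.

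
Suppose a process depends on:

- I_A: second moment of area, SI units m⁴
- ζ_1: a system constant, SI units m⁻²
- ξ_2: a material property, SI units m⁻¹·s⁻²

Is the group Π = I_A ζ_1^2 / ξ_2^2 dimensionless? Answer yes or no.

Sum the exponent of each base dimension across the product:
  L: [I_A]_L + 2·[ζ_1]_L − 2·[ξ_2]_L = (4) + 2·(-2) − 2·(-1) = 2
  T: [I_A]_T + 2·[ζ_1]_T − 2·[ξ_2]_T = (0) + 2·(0) − 2·(-2) = 4
Net dimensions [L² T⁴] ≠ [1] — not dimensionless.

no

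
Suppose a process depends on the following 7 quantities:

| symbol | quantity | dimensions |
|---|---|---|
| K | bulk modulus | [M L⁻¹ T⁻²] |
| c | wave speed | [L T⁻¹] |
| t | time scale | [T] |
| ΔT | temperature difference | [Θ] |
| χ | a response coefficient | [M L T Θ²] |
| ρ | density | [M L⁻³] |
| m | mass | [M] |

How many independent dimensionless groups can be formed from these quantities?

3

There are 7 variables and 4 base dimensions (M, L, T, Θ).
The dimension matrix has rank 4.
Independent dimensionless groups: 7 − 4 = 3.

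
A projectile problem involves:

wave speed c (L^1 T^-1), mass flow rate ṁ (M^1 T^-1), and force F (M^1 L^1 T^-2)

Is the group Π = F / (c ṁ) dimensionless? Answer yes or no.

yes

Sum the exponent of each base dimension across the product:
  M: −[c]_M − [ṁ]_M + [F]_M = −(0) − (1) + (1) = 0
  L: −[c]_L − [ṁ]_L + [F]_L = −(1) − (0) + (1) = 0
  T: −[c]_T − [ṁ]_T + [F]_T = −(-1) − (-1) + (-2) = 0
All base exponents vanish — dimensionless.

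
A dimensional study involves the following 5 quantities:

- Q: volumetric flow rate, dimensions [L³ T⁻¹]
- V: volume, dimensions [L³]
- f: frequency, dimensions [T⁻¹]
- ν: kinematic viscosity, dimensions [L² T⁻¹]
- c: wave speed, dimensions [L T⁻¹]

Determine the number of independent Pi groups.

3

There are 5 variables and 2 base dimensions (L, T).
The dimension matrix has rank 2.
Independent dimensionless groups: 5 − 2 = 3.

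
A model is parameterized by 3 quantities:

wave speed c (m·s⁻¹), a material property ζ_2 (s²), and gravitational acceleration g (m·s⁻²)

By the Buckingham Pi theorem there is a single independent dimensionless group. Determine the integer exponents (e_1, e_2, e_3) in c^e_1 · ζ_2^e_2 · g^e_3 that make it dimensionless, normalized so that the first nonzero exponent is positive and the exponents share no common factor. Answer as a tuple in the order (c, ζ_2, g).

L: e_1·(1) + e_2·(0) + e_3·(1) = 0
T: e_1·(-1) + e_2·(2) + e_3·(-2) = 0
Solving this homogeneous linear system for the smallest-integer solution (first nonzero entry positive) gives (2, -1, -2).

(2, -1, -2)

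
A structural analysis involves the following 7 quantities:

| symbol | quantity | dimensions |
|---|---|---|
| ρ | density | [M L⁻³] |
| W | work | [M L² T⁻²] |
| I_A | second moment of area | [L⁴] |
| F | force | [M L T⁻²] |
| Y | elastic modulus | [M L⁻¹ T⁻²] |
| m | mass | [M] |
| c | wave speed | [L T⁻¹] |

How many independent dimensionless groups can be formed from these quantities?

4

There are 7 variables and 3 base dimensions (M, L, T).
The dimension matrix has rank 3.
Independent dimensionless groups: 7 − 3 = 4.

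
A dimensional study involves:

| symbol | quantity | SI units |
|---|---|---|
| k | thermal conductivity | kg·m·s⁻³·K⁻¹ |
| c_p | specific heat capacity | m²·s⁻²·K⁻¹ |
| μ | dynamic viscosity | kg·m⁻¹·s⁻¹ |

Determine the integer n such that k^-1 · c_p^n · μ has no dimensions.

1

Balance the L exponent: (2)·n from c_p, plus −(1) + (-1) = -2 from the rest, must sum to zero.
2n − 2 = 0, so n = 1.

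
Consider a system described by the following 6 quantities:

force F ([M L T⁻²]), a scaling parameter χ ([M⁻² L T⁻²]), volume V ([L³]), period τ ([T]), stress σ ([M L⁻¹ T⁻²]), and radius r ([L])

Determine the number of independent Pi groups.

3

There are 6 variables and 3 base dimensions (M, L, T).
The dimension matrix has rank 3.
Independent dimensionless groups: 6 − 3 = 3.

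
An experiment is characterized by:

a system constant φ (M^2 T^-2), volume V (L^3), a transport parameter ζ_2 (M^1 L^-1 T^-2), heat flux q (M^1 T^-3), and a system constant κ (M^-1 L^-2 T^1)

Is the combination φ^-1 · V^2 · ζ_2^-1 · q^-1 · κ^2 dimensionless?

no

Sum the exponent of each base dimension across the product:
  M: −[φ]_M + 2·[V]_M − [ζ_2]_M − [q]_M + 2·[κ]_M = −(2) + 2·(0) − (1) − (1) + 2·(-1) = -6
  L: −[φ]_L + 2·[V]_L − [ζ_2]_L − [q]_L + 2·[κ]_L = −(0) + 2·(3) − (-1) − (0) + 2·(-2) = 3
  T: −[φ]_T + 2·[V]_T − [ζ_2]_T − [q]_T + 2·[κ]_T = −(-2) + 2·(0) − (-2) − (-3) + 2·(1) = 9
Net dimensions [M⁻⁶ L³ T⁹] ≠ [1] — not dimensionless.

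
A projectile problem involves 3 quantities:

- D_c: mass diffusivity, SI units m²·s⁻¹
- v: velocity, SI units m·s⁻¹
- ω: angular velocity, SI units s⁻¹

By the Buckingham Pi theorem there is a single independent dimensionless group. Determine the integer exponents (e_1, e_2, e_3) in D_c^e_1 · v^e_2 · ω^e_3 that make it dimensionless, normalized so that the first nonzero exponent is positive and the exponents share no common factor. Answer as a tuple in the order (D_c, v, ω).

L: e_1·(2) + e_2·(1) + e_3·(0) = 0
T: e_1·(-1) + e_2·(-1) + e_3·(-1) = 0
Solving this homogeneous linear system for the smallest-integer solution (first nonzero entry positive) gives (1, -2, 1).

(1, -2, 1)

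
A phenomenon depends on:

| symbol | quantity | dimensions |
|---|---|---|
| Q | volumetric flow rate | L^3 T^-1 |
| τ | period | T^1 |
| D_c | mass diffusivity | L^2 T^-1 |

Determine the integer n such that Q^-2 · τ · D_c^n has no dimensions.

Balance the L exponent: (2)·n from D_c, plus −2·(3) + (0) = -6 from the rest, must sum to zero.
2n − 6 = 0, so n = 3.

3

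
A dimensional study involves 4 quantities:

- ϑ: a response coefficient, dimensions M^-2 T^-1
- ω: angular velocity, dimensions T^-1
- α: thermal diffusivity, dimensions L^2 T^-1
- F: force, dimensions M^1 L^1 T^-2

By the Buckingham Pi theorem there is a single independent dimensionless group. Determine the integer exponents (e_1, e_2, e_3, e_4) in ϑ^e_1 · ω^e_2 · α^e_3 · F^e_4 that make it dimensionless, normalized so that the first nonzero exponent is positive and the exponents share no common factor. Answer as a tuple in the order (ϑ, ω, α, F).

M: e_1·(-2) + e_2·(0) + e_3·(0) + e_4·(1) = 0
L: e_1·(0) + e_2·(0) + e_3·(2) + e_4·(1) = 0
T: e_1·(-1) + e_2·(-1) + e_3·(-1) + e_4·(-2) = 0
Solving this homogeneous linear system for the smallest-integer solution (first nonzero entry positive) gives (1, -4, -1, 2).

(1, -4, -1, 2)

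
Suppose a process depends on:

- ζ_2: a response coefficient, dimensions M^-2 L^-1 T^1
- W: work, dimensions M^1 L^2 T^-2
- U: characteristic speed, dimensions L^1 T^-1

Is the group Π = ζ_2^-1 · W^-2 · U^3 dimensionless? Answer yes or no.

Sum the exponent of each base dimension across the product:
  M: −[ζ_2]_M − 2·[W]_M + 3·[U]_M = −(-2) − 2·(1) + 3·(0) = 0
  L: −[ζ_2]_L − 2·[W]_L + 3·[U]_L = −(-1) − 2·(2) + 3·(1) = 0
  T: −[ζ_2]_T − 2·[W]_T + 3·[U]_T = −(1) − 2·(-2) + 3·(-1) = 0
All base exponents vanish — dimensionless.

yes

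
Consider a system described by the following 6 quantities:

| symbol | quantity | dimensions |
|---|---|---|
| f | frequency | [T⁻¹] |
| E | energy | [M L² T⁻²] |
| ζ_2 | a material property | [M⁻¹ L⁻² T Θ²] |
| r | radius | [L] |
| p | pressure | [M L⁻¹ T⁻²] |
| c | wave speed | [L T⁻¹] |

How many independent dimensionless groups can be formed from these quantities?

There are 6 variables and 4 base dimensions (M, L, T, Θ).
The dimension matrix has rank 4.
Independent dimensionless groups: 6 − 4 = 2.

2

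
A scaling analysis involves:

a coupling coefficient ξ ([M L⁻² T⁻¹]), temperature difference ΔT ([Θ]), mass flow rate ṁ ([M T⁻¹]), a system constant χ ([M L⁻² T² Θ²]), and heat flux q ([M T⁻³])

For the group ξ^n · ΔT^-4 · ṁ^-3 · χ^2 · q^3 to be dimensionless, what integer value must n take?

Balance the M exponent: (1)·n from ξ, plus −4·(0) − 3·(1) + 2·(1) + 3·(1) = 2 from the rest, must sum to zero.
n + 2 = 0, so n = -2.

-2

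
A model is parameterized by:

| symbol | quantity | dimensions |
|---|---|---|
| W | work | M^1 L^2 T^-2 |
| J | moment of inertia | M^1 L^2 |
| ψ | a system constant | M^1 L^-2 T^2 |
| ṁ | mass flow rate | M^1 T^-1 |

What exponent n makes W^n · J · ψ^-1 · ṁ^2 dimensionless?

Balance the M exponent: (1)·n from W, plus (1) − (1) + 2·(1) = 2 from the rest, must sum to zero.
n + 2 = 0, so n = -2.

-2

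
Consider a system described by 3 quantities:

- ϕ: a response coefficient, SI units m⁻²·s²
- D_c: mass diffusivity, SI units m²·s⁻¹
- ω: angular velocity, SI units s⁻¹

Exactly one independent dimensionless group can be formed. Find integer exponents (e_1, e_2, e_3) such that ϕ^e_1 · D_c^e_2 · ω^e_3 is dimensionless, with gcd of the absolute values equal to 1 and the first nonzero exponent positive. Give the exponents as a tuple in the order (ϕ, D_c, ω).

L: e_1·(-2) + e_2·(2) + e_3·(0) = 0
T: e_1·(2) + e_2·(-1) + e_3·(-1) = 0
Solving this homogeneous linear system for the smallest-integer solution (first nonzero entry positive) gives (1, 1, 1).

(1, 1, 1)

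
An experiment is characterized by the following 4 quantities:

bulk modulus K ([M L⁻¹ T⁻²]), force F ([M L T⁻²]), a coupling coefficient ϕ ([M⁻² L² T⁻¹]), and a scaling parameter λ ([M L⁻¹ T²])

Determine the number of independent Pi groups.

There are 4 variables and 3 base dimensions (M, L, T).
The dimension matrix has rank 3.
Independent dimensionless groups: 4 − 3 = 1.

1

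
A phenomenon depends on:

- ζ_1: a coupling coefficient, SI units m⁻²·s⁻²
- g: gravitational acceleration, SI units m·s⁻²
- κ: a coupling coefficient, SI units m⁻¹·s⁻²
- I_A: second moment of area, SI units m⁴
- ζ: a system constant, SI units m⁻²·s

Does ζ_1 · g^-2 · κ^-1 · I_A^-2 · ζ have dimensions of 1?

Sum the exponent of each base dimension across the product:
  L: [ζ_1]_L − 2·[g]_L − [κ]_L − 2·[I_A]_L + [ζ]_L = (-2) − 2·(1) − (-1) − 2·(4) + (-2) = -13
  T: [ζ_1]_T − 2·[g]_T − [κ]_T − 2·[I_A]_T + [ζ]_T = (-2) − 2·(-2) − (-2) − 2·(0) + (1) = 5
Net dimensions [L⁻¹³ T⁵] ≠ [1] — not dimensionless.

no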